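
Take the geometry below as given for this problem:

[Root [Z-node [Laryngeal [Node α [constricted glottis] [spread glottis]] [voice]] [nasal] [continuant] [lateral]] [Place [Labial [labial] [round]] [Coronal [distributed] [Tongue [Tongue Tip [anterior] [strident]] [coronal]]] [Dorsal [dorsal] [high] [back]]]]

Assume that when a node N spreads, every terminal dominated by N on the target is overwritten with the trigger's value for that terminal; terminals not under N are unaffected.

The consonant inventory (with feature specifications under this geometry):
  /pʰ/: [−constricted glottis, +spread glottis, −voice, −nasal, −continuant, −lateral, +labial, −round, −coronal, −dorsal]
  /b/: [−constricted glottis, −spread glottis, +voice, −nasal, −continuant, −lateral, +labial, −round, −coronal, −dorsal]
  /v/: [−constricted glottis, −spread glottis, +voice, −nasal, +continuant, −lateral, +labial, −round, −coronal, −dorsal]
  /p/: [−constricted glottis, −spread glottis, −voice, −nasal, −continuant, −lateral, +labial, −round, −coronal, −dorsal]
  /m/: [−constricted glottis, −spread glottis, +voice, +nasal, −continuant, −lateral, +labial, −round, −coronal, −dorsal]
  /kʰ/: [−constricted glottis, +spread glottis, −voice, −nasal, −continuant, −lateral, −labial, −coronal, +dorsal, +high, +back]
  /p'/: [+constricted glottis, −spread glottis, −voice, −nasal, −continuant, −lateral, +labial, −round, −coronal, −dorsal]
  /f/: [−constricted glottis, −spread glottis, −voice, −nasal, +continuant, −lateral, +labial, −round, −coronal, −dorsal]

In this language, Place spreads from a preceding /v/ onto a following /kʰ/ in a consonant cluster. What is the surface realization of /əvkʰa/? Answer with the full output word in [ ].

Terminals under Place in this geometry: [labial], [round], [distributed], [anterior], [strident], [coronal], [dorsal], [high], [back].
After delinking /kʰ/'s Place and linking /v/'s, the affected terminals become [+labial], [−round], [−coronal], [−dorsal]; [constricted glottis], [spread glottis], [voice], … (outside Place) are retained from /kʰ/.
Among the inventory, only /pʰ/ has exactly this specification, giving the surface form [əvpʰa].

[əvpʰa]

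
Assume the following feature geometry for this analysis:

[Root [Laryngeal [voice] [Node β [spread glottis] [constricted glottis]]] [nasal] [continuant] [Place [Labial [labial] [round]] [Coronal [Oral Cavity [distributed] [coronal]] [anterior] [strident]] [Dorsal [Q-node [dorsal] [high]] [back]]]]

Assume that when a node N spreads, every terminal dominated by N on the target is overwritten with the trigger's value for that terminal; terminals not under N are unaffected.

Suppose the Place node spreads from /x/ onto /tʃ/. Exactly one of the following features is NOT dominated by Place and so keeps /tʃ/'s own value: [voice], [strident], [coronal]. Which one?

Place dominates exactly [labial], [round], [distributed], [coronal], [anterior], [strident], [dorsal], [high], [back].
Of the listed options, [strident], [coronal] are among these and would be overwritten by spreading Place.
[voice] attaches under Laryngeal, not under Place, so /tʃ/ retains its own value for [voice].

[voice]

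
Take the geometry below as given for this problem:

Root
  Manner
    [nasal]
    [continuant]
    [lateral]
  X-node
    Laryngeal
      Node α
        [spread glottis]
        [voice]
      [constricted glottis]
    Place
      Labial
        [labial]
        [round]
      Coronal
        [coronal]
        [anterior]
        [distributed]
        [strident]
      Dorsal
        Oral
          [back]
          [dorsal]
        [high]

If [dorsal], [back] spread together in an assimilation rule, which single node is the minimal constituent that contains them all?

Oral

[dorsal]: Root → X-node → Place → Dorsal → Oral → [dorsal].
[back]: Root → X-node → Place → Dorsal → Oral → [back].
These paths first converge at Oral; no daughter of Oral dominates all 2 features, so Oral is the minimal constituent.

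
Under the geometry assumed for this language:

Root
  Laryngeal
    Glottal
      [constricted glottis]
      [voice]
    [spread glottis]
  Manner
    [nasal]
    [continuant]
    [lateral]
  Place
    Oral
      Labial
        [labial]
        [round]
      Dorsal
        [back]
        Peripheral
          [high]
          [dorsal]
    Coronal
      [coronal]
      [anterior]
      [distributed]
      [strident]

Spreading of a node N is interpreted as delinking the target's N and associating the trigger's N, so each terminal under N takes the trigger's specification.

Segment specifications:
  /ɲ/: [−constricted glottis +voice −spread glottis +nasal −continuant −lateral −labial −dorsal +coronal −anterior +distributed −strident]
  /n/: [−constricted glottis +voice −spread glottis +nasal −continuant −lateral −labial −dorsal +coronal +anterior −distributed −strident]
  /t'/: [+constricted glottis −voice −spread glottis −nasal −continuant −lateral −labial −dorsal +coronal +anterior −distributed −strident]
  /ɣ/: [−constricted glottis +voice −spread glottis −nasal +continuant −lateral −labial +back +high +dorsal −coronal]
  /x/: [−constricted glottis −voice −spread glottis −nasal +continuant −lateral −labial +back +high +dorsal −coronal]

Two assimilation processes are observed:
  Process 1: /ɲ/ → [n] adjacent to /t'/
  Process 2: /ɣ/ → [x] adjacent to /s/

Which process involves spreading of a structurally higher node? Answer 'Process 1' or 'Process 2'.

Process 1

In Process 1, [anterior], [distributed] change, so the minimal spreading node is Coronal at depth 2.
In Process 2, [voice] changes, so the minimal spreading node is [voice] at depth 3.
Coronal is closer to Root than [voice], so Process 1 spreads the higher node.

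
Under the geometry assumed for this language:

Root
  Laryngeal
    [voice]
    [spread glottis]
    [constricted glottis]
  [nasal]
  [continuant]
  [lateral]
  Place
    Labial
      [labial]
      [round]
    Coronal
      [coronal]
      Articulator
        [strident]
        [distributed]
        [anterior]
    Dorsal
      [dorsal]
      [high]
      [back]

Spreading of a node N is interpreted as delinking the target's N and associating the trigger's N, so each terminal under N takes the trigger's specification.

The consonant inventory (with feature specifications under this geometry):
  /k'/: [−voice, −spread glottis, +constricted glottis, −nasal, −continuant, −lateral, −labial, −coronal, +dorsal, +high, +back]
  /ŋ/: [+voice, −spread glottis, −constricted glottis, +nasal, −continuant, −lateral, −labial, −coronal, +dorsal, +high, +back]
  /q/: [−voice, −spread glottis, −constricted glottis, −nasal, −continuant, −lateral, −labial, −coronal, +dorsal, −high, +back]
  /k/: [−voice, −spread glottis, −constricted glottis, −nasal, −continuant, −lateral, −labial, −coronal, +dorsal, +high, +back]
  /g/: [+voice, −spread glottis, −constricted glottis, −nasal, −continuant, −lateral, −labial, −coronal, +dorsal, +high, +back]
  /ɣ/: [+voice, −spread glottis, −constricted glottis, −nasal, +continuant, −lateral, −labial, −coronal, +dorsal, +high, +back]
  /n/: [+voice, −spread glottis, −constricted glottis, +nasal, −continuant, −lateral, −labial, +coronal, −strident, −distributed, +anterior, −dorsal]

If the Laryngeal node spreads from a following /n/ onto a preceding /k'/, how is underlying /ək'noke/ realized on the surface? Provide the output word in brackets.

Laryngeal immediately or transitively dominates [voice], [spread glottis], [constricted glottis].
After delinking /k'/'s Laryngeal and linking /n/'s, the affected terminals become [+voice], [−spread glottis], [−constricted glottis]; [nasal], [continuant], [lateral], … (outside Laryngeal) are retained from /k'/.
This feature bundle is that of [g], so /ək'noke/ surfaces as [əgnoke].

[əgnoke]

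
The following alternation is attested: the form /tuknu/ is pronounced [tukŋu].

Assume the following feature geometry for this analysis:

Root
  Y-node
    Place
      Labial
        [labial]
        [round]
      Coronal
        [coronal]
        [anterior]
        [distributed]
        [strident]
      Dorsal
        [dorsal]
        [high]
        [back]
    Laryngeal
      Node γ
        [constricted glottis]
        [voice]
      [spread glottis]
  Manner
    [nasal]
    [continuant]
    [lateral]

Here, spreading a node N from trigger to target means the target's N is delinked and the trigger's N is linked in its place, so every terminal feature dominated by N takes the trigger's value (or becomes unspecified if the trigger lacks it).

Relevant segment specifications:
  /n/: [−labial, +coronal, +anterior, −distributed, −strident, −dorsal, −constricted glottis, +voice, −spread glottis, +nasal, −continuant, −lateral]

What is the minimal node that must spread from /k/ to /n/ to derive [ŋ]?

The alternation /n/ → [ŋ] changes [coronal], [anterior], [distributed], [strident], [dorsal], [high], [back] and nothing else.
Tracing each changed feature up the tree, the paths first meet at Place; any lower node misses at least one of them.
Delinking /n/'s Place and associating /k/'s Place gives precisely the feature bundle of [ŋ].
Since [voice] is preserved even though /k/ disagrees there, no node above Place spread.

Place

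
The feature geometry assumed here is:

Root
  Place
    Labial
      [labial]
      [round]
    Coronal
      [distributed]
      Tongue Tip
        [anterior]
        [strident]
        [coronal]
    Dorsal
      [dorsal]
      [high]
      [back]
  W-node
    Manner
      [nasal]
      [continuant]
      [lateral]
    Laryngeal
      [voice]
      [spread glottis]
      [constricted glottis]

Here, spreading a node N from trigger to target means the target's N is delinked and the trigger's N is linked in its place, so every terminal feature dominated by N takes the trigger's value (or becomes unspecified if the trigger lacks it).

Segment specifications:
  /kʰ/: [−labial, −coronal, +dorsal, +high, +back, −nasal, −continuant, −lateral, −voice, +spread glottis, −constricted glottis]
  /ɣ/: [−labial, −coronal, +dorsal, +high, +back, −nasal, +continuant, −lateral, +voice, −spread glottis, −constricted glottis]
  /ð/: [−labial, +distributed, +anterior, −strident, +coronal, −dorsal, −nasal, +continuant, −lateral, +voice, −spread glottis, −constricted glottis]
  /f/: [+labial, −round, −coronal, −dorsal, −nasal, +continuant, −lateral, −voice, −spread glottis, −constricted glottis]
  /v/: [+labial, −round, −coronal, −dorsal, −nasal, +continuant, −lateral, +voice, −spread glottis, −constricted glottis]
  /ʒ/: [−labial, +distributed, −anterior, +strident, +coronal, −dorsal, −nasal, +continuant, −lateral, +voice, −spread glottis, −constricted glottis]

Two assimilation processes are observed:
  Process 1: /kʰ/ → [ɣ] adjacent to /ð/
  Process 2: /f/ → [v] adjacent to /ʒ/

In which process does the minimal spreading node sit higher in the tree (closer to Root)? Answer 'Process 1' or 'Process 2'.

In Process 1, [voice], [spread glottis], [continuant] change, so the minimal spreading node is W-node at depth 1.
In Process 2, [voice] changes, so the minimal spreading node is [voice] at depth 3.
Depth 1 < depth 3; Process 1 involves the structurally higher constituent W-node.

Process 1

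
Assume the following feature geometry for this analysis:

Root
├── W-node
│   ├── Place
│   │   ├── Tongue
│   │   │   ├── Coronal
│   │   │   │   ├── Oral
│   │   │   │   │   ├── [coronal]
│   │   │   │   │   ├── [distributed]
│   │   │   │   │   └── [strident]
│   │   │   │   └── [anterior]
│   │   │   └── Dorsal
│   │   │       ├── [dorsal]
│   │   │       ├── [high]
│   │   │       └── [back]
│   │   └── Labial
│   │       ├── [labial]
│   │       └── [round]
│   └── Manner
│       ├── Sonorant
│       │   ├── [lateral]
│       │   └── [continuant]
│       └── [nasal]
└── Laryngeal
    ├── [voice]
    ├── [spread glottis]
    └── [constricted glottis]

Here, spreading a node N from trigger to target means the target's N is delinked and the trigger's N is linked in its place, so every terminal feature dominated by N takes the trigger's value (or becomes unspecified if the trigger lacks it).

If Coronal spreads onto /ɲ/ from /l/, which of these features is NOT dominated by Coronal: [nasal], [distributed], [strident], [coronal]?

The terminals dominated by Coronal are [coronal], [distributed], [strident], [anterior].
[coronal], [strident], [distributed] all lie under Coronal, so they are overwritten when Coronal spreads.
[nasal] is not within the Coronal subtree (it hangs from Manner), so /ɲ/'s [nasal] value survives.

[nasal]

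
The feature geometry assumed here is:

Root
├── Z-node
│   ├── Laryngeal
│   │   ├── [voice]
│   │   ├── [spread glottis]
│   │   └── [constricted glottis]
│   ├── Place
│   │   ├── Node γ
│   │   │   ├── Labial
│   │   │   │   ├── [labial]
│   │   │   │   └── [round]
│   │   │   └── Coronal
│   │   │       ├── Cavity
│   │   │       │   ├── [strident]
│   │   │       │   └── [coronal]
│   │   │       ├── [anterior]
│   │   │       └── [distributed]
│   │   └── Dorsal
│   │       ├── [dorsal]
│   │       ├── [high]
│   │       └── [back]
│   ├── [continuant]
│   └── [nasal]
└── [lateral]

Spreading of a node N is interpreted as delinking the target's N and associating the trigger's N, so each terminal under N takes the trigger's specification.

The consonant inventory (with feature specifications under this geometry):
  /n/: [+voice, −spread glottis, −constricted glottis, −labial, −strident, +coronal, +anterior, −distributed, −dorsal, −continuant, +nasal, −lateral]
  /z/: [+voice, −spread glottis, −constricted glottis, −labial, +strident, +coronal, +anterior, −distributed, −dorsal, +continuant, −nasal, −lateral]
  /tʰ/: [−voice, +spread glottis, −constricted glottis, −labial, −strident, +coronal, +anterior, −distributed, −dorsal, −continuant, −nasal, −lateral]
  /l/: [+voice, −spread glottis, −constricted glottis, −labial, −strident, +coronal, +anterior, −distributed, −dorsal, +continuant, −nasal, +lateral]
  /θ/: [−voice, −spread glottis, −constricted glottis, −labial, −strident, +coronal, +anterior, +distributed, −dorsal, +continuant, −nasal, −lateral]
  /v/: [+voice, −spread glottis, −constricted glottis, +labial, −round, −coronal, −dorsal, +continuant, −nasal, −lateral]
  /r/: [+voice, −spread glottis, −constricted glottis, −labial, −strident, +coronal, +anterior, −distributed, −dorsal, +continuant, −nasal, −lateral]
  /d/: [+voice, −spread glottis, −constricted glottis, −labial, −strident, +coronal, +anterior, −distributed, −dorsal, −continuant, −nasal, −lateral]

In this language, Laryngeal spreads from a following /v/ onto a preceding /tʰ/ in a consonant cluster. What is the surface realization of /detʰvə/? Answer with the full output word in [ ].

The Laryngeal node dominates the terminals [voice], [spread glottis], [constricted glottis].
Spreading Laryngeal from /v/ onto /tʰ/ replaces those values with /v/'s: [+voice], [−spread glottis], [−constricted glottis]. Features outside Laryngeal ([labial], [strident], [coronal], …) stay as in /tʰ/.
This feature bundle is that of [d], so /detʰvə/ surfaces as [dedvə].

[dedvə]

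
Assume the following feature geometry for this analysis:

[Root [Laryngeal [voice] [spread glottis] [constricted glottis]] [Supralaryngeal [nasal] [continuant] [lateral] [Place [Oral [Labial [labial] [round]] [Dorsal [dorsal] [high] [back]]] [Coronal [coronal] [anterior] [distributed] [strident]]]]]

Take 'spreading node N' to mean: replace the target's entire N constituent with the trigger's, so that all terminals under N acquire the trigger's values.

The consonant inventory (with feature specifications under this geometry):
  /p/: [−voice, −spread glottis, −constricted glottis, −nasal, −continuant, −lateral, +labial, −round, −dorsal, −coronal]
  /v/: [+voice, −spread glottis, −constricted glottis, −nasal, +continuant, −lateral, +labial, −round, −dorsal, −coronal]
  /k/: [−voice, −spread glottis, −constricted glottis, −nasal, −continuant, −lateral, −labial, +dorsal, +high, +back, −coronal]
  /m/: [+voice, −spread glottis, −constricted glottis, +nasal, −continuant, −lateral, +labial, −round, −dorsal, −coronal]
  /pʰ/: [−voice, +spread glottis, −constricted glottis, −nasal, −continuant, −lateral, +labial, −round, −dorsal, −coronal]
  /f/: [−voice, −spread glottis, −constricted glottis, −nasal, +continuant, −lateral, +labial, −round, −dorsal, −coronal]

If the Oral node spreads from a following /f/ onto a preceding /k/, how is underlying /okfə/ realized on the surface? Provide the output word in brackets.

[opfə]

The Oral node dominates the terminals [labial], [round], [dorsal], [high], [back].
Spreading Oral from /f/ onto /k/ replaces those values with /f/'s: [+labial], [−round], [−dorsal]. Features outside Oral ([voice], [spread glottis], [constricted glottis], …) stay as in /k/.
The resulting bundle matches /p/ in the inventory; substituting it for /k/ gives [opfə].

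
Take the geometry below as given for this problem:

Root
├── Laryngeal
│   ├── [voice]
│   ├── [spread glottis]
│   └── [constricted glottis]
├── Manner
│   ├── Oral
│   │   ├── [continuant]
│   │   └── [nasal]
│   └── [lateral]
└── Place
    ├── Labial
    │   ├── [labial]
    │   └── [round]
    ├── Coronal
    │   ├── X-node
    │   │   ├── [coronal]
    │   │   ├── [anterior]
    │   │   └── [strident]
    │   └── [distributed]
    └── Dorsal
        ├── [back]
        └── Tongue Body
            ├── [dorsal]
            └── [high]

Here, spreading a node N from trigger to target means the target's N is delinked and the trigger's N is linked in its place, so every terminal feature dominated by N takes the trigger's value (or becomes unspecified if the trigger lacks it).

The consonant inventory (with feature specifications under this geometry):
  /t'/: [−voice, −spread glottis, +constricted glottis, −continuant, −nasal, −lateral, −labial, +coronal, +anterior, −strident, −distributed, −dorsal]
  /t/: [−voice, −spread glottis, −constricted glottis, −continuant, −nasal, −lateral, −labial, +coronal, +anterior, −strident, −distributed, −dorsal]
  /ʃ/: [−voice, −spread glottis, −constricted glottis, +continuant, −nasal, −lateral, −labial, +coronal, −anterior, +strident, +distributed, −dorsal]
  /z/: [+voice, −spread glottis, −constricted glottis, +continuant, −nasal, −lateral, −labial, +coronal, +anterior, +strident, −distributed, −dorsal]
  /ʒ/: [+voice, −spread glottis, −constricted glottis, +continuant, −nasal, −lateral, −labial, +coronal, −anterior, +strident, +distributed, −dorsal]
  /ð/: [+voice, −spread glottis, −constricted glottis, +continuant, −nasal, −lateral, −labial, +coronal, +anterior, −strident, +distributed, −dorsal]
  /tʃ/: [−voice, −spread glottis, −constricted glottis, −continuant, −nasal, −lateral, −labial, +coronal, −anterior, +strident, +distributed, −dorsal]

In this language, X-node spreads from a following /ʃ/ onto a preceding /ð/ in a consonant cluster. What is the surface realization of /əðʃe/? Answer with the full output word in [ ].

X-node immediately or transitively dominates [coronal], [anterior], [strident].
The target acquires /ʃ/'s values for everything under X-node — [+coronal], [−anterior], [+strident] — while keeping its own [voice], [spread glottis], [constricted glottis], ….
The resulting bundle matches /ʒ/ in the inventory; substituting it for /ð/ gives [əʒʃe].

[əʒʃe]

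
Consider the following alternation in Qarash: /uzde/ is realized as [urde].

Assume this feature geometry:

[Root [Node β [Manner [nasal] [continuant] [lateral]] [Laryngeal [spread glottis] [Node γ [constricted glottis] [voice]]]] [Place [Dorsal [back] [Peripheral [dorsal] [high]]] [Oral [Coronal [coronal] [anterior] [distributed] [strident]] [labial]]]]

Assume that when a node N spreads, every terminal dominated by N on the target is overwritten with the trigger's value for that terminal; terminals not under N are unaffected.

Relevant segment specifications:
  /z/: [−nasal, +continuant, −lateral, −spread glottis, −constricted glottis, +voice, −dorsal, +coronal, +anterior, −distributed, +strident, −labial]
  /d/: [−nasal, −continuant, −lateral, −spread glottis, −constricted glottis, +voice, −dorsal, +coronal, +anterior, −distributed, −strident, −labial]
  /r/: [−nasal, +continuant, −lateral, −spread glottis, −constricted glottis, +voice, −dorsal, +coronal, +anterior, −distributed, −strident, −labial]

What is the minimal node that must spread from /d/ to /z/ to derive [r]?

Comparing /z/ with its surface form [r], the only feature that changes is [strident].
With a single altered terminal, the smallest constituent that could spread is that terminal — [strident].
[continuant] stays as in /z/ although /d/ differs there, so no node dominating it spread; among the remaining candidates [strident] is the lowest that derives the output.

[strident]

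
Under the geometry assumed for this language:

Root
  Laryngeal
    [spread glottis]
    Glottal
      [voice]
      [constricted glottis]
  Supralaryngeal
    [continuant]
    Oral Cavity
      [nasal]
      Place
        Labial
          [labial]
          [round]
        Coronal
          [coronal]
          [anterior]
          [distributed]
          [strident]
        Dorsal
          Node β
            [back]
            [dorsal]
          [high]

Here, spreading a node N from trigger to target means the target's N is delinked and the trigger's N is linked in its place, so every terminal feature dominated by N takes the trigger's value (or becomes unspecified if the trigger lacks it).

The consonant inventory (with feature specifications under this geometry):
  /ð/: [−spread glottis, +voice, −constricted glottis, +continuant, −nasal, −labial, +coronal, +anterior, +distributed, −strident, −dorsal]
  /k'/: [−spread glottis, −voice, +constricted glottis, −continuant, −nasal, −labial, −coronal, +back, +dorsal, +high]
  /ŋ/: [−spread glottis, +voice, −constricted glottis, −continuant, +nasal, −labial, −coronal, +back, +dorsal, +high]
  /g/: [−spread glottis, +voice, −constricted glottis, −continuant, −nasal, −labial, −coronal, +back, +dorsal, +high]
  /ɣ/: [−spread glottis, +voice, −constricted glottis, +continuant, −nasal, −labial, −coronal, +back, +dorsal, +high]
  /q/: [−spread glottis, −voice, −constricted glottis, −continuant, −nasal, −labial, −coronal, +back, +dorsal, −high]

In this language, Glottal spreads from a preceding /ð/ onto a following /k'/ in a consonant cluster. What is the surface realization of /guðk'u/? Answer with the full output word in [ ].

[guðgu]

Glottal immediately or transitively dominates [voice], [constricted glottis].
The target acquires /ð/'s values for everything under Glottal — [+voice], [−constricted glottis] — while keeping its own [spread glottis], [continuant], [nasal], ….
Among the inventory, only /g/ has exactly this specification, giving the surface form [guðgu].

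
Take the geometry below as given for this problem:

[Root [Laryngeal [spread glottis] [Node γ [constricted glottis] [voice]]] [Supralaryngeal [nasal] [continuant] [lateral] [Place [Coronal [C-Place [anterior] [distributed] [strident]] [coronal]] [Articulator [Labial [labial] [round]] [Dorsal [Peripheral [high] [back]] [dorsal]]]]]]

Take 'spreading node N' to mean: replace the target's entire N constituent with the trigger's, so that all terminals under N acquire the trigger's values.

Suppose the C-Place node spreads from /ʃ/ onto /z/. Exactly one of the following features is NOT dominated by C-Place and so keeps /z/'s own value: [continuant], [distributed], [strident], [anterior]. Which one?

The terminals dominated by C-Place are [anterior], [distributed], [strident].
[anterior], [strident], [distributed] all lie under C-Place, so they are overwritten when C-Place spreads.
But [continuant] is a dependent of Supralaryngeal, outside C-Place; it is therefore untouched by the spreading.

[continuant]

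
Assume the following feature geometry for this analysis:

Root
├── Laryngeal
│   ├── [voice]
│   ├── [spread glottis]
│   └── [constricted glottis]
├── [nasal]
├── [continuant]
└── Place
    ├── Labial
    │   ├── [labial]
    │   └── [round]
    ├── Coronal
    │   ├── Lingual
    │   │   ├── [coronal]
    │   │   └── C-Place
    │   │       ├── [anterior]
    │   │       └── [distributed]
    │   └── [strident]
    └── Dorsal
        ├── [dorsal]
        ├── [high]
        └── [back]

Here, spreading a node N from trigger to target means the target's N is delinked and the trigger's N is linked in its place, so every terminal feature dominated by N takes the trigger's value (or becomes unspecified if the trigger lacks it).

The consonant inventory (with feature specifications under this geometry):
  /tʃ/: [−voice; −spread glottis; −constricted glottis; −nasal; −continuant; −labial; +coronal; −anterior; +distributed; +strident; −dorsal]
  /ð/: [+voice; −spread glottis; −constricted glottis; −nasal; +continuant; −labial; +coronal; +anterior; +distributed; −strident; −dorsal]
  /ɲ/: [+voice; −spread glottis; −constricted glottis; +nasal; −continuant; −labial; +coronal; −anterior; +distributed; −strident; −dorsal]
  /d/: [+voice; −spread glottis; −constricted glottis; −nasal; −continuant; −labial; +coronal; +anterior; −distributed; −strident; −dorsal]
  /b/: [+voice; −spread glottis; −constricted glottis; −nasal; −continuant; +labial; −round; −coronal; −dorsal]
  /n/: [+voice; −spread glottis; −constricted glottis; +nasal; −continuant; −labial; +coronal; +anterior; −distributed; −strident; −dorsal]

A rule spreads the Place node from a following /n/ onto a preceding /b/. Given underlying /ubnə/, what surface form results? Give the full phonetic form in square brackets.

The Place node dominates the terminals [labial], [round], [coronal], [anterior], [distributed], [strident], [dorsal], [high], [back].
Spreading Place from /n/ onto /b/ replaces those values with /n/'s: [−labial], [+coronal], [+anterior], [−distributed], [−strident], [−dorsal]. Features outside Place ([voice], [spread glottis], [constricted glottis], …) stay as in /b/.
The resulting bundle matches /d/ in the inventory; substituting it for /b/ gives [udnə].

[udnə]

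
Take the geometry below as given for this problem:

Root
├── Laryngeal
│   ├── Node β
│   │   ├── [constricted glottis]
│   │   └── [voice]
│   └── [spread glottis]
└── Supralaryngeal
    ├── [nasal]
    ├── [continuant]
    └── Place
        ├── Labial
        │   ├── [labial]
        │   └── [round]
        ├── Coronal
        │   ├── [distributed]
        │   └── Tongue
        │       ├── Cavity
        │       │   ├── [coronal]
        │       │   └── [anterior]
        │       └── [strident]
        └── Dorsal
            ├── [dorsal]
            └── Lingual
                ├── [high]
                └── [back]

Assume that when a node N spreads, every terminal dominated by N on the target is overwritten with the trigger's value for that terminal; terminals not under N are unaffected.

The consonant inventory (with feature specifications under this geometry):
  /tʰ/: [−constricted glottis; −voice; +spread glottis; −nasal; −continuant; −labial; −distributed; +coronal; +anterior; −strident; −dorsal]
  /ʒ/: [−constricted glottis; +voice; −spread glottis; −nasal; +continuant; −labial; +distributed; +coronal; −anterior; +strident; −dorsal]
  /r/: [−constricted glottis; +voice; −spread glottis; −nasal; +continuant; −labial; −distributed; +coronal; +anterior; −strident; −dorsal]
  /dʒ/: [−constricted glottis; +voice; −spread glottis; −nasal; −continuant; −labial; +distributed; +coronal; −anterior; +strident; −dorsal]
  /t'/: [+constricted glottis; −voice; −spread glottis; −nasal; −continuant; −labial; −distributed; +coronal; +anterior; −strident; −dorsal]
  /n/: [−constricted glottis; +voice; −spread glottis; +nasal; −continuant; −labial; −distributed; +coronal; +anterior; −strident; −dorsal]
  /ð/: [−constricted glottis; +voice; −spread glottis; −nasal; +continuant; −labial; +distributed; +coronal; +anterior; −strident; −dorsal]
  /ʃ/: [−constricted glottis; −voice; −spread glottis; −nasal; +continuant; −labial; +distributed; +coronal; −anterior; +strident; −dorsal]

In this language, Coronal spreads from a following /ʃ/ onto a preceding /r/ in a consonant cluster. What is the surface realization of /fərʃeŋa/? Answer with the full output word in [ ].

[fəʒʃeŋa]

The Coronal node dominates the terminals [distributed], [coronal], [anterior], [strident].
The target acquires /ʃ/'s values for everything under Coronal — [+distributed], [+coronal], [−anterior], [+strident] — while keeping its own [constricted glottis], [voice], [spread glottis], ….
Among the inventory, only /ʒ/ has exactly this specification, giving the surface form [fəʒʃeŋa].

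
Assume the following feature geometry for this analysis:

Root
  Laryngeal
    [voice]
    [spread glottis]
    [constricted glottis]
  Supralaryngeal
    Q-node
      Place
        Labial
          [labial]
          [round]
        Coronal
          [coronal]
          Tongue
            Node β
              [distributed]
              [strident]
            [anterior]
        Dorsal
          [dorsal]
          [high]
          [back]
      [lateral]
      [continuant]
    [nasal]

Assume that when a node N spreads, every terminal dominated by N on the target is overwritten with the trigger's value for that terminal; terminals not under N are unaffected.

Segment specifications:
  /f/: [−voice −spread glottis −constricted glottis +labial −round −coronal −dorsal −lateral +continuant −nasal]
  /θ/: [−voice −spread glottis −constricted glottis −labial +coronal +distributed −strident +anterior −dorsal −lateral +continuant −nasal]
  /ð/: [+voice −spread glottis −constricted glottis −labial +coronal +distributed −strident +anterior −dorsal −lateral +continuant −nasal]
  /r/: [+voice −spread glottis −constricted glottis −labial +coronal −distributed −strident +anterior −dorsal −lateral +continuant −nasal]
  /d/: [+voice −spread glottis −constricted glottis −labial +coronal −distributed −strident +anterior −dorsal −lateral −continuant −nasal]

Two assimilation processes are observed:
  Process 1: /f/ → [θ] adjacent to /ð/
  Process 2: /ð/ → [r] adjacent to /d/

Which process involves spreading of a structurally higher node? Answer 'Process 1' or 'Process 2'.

Process 1: the features that change are [labial], [round], [coronal], [anterior], [distributed], [strident]; the minimal node is Place (depth 3).
Process 2: the feature that changes is [distributed]; the minimal node is [distributed] (depth 7).
Depth 3 < depth 7; Process 1 involves the structurally higher constituent Place.

Process 1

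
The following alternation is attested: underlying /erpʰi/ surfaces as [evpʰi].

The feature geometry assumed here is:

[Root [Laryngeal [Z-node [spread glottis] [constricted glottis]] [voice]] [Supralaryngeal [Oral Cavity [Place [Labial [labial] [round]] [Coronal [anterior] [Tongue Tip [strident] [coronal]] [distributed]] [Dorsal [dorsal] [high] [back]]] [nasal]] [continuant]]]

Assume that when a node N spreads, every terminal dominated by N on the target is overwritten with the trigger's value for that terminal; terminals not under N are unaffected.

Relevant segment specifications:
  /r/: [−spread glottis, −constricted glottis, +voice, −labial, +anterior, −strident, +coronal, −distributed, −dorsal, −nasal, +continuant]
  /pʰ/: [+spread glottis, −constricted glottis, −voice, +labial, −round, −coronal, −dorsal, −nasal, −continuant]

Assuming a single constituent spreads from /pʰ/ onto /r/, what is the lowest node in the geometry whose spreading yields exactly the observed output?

Feature comparison: [labial], [round], [coronal], [anterior], [distributed], [strident] differ between /r/ and [v]; the remaining terminals match.
These terminals are all dominated by Place, and no proper subconstituent of Place covers them all; Place is their lowest common ancestor.
Delinking /r/'s Place and associating /pʰ/'s Place gives precisely the feature bundle of [v].
[continuant], [voice] stay as in /r/ although /pʰ/ differs there, so no node dominating them spread; among the remaining candidates Place is the lowest that derives the output.

Place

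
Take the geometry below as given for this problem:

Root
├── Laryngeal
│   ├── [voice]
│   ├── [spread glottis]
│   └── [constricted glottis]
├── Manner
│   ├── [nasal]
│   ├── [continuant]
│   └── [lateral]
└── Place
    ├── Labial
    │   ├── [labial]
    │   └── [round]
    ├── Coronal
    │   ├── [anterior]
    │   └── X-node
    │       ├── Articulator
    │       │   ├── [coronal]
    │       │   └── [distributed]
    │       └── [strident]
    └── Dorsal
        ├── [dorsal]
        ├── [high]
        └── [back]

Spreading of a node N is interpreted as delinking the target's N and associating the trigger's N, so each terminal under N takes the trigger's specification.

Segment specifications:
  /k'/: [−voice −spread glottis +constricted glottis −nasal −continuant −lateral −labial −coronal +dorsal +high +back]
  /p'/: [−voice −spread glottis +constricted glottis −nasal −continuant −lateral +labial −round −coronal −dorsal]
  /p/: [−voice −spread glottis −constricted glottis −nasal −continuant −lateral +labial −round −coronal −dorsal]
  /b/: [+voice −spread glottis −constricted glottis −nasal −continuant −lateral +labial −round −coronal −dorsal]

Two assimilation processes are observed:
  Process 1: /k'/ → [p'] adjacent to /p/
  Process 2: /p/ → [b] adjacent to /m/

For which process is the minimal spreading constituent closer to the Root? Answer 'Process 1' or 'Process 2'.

Process 1

Process 1 alters [labial], [round], [dorsal], [high], [back]; the lowest common ancestor is Place (depth 1 from Root).
In Process 2, [voice] changes, so the minimal spreading node is [voice] at depth 2.
Place is closer to Root than [voice], so Process 1 spreads the higher node.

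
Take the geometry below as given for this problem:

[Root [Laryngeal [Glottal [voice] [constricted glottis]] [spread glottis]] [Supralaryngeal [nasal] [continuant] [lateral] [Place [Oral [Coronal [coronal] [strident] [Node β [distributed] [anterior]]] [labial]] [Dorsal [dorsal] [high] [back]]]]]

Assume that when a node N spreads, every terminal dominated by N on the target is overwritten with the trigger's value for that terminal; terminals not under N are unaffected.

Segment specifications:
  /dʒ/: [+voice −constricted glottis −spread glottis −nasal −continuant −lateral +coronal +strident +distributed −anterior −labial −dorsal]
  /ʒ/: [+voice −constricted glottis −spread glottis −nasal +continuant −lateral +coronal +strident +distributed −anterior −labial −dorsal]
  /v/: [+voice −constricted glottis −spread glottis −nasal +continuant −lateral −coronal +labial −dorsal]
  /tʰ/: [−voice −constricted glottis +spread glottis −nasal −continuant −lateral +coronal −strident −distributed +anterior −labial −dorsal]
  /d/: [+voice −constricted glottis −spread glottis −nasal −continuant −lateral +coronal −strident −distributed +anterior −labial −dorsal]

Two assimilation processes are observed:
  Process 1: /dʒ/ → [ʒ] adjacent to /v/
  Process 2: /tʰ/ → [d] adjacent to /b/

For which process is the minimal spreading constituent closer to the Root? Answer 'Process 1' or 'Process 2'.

In Process 1, [continuant] changes, so the minimal spreading node is [continuant] at depth 2.
Process 2 alters [voice], [spread glottis]; the lowest common ancestor is Laryngeal (depth 1 from Root).
Laryngeal (depth 1) sits above [continuant] (depth 2), making Process 2 the one with the higher spreading node.

Process 2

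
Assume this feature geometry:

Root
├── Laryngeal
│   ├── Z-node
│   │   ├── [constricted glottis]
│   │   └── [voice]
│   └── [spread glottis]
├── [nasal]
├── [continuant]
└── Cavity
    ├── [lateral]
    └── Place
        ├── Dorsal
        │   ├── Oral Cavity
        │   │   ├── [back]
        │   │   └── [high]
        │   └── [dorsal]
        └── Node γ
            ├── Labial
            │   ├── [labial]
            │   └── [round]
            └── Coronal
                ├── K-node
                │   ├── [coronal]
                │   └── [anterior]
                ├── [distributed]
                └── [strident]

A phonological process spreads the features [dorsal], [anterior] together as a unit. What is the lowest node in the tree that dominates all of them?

Place

[dorsal] lies under Dorsal (below Cavity).
[anterior] lies under K-node (below Cavity).
These paths first converge at Place; no daughter of Place dominates all 2 features, so Place is the minimal constituent.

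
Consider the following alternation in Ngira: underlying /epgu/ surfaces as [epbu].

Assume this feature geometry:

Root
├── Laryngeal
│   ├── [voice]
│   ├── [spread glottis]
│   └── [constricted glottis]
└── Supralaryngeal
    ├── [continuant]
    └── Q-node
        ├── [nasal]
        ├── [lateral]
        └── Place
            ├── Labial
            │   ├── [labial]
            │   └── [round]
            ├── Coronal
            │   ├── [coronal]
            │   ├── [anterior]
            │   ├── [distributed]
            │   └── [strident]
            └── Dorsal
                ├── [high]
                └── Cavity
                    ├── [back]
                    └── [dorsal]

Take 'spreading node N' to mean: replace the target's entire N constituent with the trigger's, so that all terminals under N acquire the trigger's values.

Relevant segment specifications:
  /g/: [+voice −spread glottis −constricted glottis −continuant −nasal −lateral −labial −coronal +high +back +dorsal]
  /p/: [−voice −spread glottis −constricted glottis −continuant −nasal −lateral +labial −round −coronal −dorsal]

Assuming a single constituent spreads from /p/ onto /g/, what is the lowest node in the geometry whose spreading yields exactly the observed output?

Place

Feature comparison: [labial], [round], [dorsal], [high], [back] differ between /g/ and [b]; the remaining terminals match.
In this geometry the lowest node dominating all of them is Place: every daughter of Place dominates only a proper subset, so no lower node suffices.
If Place spreads, every terminal under it takes /p/'s value, producing [b] as observed.
[voice] stays as in /g/ although /p/ differs there, so no node dominating it spread; among the remaining candidates Place is the lowest that derives the output.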